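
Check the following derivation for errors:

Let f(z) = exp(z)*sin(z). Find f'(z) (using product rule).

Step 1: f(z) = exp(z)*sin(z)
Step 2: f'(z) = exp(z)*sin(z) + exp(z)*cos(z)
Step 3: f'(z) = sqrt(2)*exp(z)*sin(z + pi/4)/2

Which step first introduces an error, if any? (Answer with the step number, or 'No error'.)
Step 3

Step 3 is incorrect due to a wrong exponent.
The step shows: sqrt(2)*exp(z)*sin(z + pi/4)/2
The correct value should be: sqrt(2)*exp(z)*sin(z + pi/4)

Explanation: The exponent 1/2 on 2 was incorrectly written as -1/2: the term sqrt(2)*exp(z)*sin(z + pi/4) was incorrectly written as sqrt(2)*exp(z)*sin(z + pi/4)/2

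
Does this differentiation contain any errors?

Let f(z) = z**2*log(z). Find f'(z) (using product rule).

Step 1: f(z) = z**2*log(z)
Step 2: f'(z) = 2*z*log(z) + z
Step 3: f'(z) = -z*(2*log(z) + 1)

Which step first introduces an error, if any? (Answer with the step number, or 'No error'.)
Step 3

Step 3 is incorrect due to a sign flip.
The step shows: -z*(2*log(z) + 1)
The correct value should be: z*(2*log(z) + 1)

Explanation: The sign of the whole expression was flipped: the term z*(2*log(z) + 1) was incorrectly written as -z*(2*log(z) + 1)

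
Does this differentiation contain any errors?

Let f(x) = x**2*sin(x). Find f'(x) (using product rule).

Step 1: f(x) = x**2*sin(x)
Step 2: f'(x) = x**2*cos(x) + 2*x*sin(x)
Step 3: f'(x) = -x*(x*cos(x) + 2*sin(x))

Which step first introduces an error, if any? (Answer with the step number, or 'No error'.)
Step 3

Step 3 is incorrect due to a sign flip.
The step shows: -x*(x*cos(x) + 2*sin(x))
The correct value should be: x*(x*cos(x) + 2*sin(x))

Explanation: The sign of the whole expression was flipped: the term x*(x*cos(x) + 2*sin(x)) was incorrectly written as -x*(x*cos(x) + 2*sin(x))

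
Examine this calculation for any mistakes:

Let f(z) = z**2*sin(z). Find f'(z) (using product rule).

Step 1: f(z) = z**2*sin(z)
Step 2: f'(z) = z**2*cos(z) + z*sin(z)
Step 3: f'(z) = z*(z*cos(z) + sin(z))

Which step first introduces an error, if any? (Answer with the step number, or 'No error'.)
Step 2

Step 2 is incorrect due to a wrong coefficient.
The step shows: z**2*cos(z) + z*sin(z)
The correct value should be: z**2*cos(z) + 2*z*sin(z)

Explanation: The coefficient 2 was incorrectly written as 1: the term 2*z*sin(z) was incorrectly written as z*sin(z)
The later steps are derived from this incorrect expression, so the error originates in Step 2.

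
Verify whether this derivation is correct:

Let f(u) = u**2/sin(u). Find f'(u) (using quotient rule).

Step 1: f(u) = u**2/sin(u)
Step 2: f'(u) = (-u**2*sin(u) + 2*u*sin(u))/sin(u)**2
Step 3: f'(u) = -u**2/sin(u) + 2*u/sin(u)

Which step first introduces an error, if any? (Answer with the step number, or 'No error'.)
Step 2

Step 2 is incorrect due to a wrong trig function.
The step shows: (-u**2*sin(u) + 2*u*sin(u))/sin(u)**2
The correct value should be: (-u**2*cos(u) + 2*u*sin(u))/sin(u)**2

Explanation: cos(u) was incorrectly written as sin(u): the term (-u**2*cos(u) + 2*u*sin(u))/sin(u)**2 was incorrectly written as (-u**2*sin(u) + 2*u*sin(u))/sin(u)**2
The later steps are derived from this incorrect expression, so the error originates in Step 2.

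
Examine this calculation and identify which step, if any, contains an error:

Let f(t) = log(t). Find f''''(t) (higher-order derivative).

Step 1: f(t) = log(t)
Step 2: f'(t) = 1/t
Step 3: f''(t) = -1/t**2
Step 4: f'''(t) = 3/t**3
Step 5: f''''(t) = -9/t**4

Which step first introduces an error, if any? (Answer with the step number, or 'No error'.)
Step 4

Step 4 is incorrect due to a wrong coefficient.
The step shows: 3/t**3
The correct value should be: 2/t**3

Explanation: The coefficient 2 was incorrectly written as 3: the term 2/t**3 was incorrectly written as 3/t**3
The later steps are derived from this incorrect expression, so the error originates in Step 4.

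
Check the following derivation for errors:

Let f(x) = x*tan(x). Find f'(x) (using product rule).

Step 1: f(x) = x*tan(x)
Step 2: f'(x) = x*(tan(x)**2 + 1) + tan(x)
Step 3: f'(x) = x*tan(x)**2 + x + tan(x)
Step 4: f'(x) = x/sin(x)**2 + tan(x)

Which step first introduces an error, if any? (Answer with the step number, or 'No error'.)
Step 4

Step 4 is incorrect due to a wrong trig function.
The step shows: x/sin(x)**2 + tan(x)
The correct value should be: x/cos(x)**2 + tan(x)

Explanation: cos(x) was incorrectly written as sin(x): the term x/cos(x)**2 was incorrectly written as x/sin(x)**2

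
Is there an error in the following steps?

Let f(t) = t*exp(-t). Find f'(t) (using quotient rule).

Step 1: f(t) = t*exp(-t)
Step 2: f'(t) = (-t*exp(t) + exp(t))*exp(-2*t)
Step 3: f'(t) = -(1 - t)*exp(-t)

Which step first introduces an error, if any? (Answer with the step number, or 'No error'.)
Step 3

Step 3 is incorrect due to a sign flip.
The step shows: -(1 - t)*exp(-t)
The correct value should be: (1 - t)*exp(-t)

Explanation: The sign of the whole expression was flipped: the term (1 - t)*exp(-t) was incorrectly written as -(1 - t)*exp(-t)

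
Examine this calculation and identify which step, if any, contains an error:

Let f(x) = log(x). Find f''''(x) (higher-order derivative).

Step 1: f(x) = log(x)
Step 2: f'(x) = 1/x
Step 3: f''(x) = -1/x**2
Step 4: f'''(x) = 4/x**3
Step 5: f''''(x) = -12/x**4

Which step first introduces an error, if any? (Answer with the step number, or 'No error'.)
Step 4

Step 4 is incorrect due to a wrong coefficient.
The step shows: 4/x**3
The correct value should be: 2/x**3

Explanation: The coefficient 2 was incorrectly written as 4: the term 2/x**3 was incorrectly written as 4/x**3
The later steps are derived from this incorrect expression, so the error originates in Step 4.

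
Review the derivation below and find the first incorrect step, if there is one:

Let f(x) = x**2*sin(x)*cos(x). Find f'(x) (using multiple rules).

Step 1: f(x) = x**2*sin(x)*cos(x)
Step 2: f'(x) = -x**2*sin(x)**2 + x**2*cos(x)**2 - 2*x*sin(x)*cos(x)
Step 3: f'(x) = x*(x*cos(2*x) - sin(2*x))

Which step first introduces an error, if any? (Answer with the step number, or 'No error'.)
Step 2

Step 2 is incorrect due to a sign flip.
The step shows: -x**2*sin(x)**2 + x**2*cos(x)**2 - 2*x*sin(x)*cos(x)
The correct value should be: -x**2*sin(x)**2 + x**2*cos(x)**2 + 2*x*sin(x)*cos(x)

Explanation: The sign of one term was flipped: the term 2*x*sin(x)*cos(x) was incorrectly written as -2*x*sin(x)*cos(x)
The later steps are derived from this incorrect expression, so the error originates in Step 2.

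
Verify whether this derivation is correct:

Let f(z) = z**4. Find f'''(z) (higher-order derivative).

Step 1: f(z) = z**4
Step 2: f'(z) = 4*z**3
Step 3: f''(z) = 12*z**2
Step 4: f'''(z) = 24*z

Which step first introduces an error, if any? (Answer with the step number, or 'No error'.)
No error

All steps in this derivation are correct.
The final answer f'''(z) = 24*z is valid.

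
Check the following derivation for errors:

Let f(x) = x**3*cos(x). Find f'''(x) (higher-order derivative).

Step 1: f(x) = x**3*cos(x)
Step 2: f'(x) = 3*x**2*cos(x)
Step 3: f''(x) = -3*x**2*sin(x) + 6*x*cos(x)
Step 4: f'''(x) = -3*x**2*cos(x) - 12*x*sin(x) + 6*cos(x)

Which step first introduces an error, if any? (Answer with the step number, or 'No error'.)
Step 2

Step 2 is incorrect due to a dropped term.
The step shows: 3*x**2*cos(x)
The correct value should be: -x**3*sin(x) + 3*x**2*cos(x)

Explanation: A term was dropped: the term -x**3*sin(x) was incorrectly omitted
The later steps are derived from this incorrect expression, so the error originates in Step 2.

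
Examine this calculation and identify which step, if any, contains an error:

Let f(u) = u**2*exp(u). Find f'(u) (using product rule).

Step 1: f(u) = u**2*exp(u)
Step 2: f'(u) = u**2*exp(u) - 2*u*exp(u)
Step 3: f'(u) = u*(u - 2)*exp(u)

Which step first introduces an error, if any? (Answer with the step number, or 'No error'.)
Step 2

Step 2 is incorrect due to a sign flip.
The step shows: u**2*exp(u) - 2*u*exp(u)
The correct value should be: u**2*exp(u) + 2*u*exp(u)

Explanation: The sign of one term was flipped: the term 2*u*exp(u) was incorrectly written as -2*u*exp(u)
The later steps are derived from this incorrect expression, so the error originates in Step 2.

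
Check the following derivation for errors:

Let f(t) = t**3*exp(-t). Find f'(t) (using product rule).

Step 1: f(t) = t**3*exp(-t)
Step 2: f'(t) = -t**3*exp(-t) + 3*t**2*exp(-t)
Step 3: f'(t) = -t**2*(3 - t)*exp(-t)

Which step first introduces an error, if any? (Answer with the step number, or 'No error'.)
Step 3

Step 3 is incorrect due to a sign flip.
The step shows: -t**2*(3 - t)*exp(-t)
The correct value should be: t**2*(3 - t)*exp(-t)

Explanation: The sign of the whole expression was flipped: the term t**2*(3 - t)*exp(-t) was incorrectly written as -t**2*(3 - t)*exp(-t)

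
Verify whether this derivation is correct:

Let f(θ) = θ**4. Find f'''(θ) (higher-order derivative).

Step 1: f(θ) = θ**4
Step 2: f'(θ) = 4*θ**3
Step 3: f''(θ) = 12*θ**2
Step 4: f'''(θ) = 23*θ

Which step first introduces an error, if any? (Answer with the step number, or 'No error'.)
Step 4

Step 4 is incorrect due to a wrong coefficient.
The step shows: 23*θ
The correct value should be: 24*θ

Explanation: The coefficient 24 was incorrectly written as 23: the term 24*θ was incorrectly written as 23*θ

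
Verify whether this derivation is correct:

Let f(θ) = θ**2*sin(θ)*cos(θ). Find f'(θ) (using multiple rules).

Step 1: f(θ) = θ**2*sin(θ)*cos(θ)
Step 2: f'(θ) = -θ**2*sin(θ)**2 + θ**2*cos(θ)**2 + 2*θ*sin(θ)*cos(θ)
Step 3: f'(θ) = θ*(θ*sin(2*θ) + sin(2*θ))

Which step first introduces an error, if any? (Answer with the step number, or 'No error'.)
Step 3

Step 3 is incorrect due to a wrong trig function.
The step shows: θ*(θ*sin(2*θ) + sin(2*θ))
The correct value should be: θ*(θ*cos(2*θ) + sin(2*θ))

Explanation: cos(2*θ) was incorrectly written as sin(2*θ): the term θ*(θ*cos(2*θ) + sin(2*θ)) was incorrectly written as θ*(θ*sin(2*θ) + sin(2*θ))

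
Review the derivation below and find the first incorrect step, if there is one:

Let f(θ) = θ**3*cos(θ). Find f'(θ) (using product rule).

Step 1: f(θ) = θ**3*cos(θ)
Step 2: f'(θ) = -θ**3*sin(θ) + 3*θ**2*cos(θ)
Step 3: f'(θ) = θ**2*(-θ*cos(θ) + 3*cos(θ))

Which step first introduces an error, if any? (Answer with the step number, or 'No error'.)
Step 3

Step 3 is incorrect due to a wrong trig function.
The step shows: θ**2*(-θ*cos(θ) + 3*cos(θ))
The correct value should be: θ**2*(-θ*sin(θ) + 3*cos(θ))

Explanation: sin(θ) was incorrectly written as cos(θ): the term θ**2*(-θ*sin(θ) + 3*cos(θ)) was incorrectly written as θ**2*(-θ*cos(θ) + 3*cos(θ))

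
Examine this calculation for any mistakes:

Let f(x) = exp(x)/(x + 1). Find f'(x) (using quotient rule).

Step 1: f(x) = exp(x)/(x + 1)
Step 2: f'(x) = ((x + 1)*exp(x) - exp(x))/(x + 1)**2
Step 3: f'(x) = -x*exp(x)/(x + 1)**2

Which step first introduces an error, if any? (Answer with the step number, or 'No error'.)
Step 3

Step 3 is incorrect due to a sign flip.
The step shows: -x*exp(x)/(x + 1)**2
The correct value should be: x*exp(x)/(x + 1)**2

Explanation: The sign of the whole expression was flipped: the term x*exp(x)/(x + 1)**2 was incorrectly written as -x*exp(x)/(x + 1)**2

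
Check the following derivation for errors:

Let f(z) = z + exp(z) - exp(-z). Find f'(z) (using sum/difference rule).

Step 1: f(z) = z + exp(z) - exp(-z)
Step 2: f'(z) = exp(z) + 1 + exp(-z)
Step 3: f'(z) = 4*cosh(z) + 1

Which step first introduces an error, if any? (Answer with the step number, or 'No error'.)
Step 3

Step 3 is incorrect due to a wrong coefficient.
The step shows: 4*cosh(z) + 1
The correct value should be: 2*cosh(z) + 1

Explanation: The coefficient 2 was incorrectly written as 4: the term 2*cosh(z) was incorrectly written as 4*cosh(z)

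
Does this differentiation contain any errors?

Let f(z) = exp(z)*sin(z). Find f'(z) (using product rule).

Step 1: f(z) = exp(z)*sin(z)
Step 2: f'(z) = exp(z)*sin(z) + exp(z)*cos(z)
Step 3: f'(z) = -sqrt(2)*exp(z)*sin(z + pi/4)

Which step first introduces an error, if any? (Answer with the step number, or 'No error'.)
Step 3

Step 3 is incorrect due to a sign flip.
The step shows: -sqrt(2)*exp(z)*sin(z + pi/4)
The correct value should be: sqrt(2)*exp(z)*sin(z + pi/4)

Explanation: The sign of the whole expression was flipped: the term sqrt(2)*exp(z)*sin(z + pi/4) was incorrectly written as -sqrt(2)*exp(z)*sin(z + pi/4)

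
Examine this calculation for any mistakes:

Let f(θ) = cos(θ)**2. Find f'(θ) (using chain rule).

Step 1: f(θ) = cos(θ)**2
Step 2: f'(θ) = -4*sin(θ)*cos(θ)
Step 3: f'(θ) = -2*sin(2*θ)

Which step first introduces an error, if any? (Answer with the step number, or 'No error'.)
Step 2

Step 2 is incorrect due to a wrong coefficient.
The step shows: -4*sin(θ)*cos(θ)
The correct value should be: -2*sin(θ)*cos(θ)

Explanation: The coefficient -2 was incorrectly written as -4: the term -2*sin(θ)*cos(θ) was incorrectly written as -4*sin(θ)*cos(θ)
The later steps are derived from this incorrect expression, so the error originates in Step 2.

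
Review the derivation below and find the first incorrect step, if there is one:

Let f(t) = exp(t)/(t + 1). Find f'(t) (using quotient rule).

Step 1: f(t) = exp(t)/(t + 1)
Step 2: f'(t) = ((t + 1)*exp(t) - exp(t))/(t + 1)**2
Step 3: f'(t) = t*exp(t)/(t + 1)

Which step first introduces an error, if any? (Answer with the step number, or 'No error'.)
Step 3

Step 3 is incorrect due to a wrong exponent.
The step shows: t*exp(t)/(t + 1)
The correct value should be: t*exp(t)/(t + 1)**2

Explanation: The exponent -2 on t + 1 was incorrectly written as -1: the term t*exp(t)/(t + 1)**2 was incorrectly written as t*exp(t)/(t + 1)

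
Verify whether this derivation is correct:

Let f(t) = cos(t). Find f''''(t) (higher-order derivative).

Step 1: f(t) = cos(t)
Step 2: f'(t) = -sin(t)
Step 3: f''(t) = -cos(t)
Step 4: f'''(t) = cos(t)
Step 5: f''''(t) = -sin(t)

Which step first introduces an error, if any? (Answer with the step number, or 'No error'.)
Step 4

Step 4 is incorrect due to a wrong trig function.
The step shows: cos(t)
The correct value should be: sin(t)

Explanation: sin(t) was incorrectly written as cos(t): the term sin(t) was incorrectly written as cos(t)
The later steps are derived from this incorrect expression, so the error originates in Step 4.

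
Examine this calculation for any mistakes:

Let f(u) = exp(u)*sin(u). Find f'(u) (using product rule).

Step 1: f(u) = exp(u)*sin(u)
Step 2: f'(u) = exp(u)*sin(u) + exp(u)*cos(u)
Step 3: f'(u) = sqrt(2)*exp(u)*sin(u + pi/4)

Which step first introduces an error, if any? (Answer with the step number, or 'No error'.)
No error

All steps in this derivation are correct.
The final answer f'(u) = sqrt(2)*exp(u)*sin(u + pi/4) is valid.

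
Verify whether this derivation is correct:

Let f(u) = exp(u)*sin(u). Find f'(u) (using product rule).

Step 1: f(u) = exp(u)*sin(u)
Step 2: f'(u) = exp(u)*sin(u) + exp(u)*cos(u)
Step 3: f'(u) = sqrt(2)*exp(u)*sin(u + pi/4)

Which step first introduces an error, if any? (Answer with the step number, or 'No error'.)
No error

All steps in this derivation are correct.
The final answer f'(u) = sqrt(2)*exp(u)*sin(u + pi/4) is valid.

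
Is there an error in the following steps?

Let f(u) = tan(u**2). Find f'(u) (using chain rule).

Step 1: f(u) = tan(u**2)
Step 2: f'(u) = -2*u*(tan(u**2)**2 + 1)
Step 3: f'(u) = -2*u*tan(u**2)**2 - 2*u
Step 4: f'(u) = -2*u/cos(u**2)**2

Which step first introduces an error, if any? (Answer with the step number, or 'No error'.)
Step 2

Step 2 is incorrect due to a sign flip.
The step shows: -2*u*(tan(u**2)**2 + 1)
The correct value should be: 2*u*(tan(u**2)**2 + 1)

Explanation: The sign of the whole expression was flipped: the term 2*u*(tan(u**2)**2 + 1) was incorrectly written as -2*u*(tan(u**2)**2 + 1)
The later steps are derived from this incorrect expression, so the error originates in Step 2.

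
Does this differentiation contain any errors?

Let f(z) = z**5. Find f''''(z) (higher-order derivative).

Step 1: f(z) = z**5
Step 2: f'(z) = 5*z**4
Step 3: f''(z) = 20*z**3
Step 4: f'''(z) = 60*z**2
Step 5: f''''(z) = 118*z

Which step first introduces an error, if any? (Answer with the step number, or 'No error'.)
Step 5

Step 5 is incorrect due to a wrong coefficient.
The step shows: 118*z
The correct value should be: 120*z

Explanation: The coefficient 120 was incorrectly written as 118: the term 120*z was incorrectly written as 118*z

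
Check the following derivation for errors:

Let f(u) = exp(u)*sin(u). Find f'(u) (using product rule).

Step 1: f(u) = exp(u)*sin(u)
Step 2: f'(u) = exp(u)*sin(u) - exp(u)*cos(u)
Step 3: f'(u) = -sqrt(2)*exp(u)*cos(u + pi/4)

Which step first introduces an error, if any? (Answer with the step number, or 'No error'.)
Step 2

Step 2 is incorrect due to a sign flip.
The step shows: exp(u)*sin(u) - exp(u)*cos(u)
The correct value should be: exp(u)*sin(u) + exp(u)*cos(u)

Explanation: The sign of one term was flipped: the term exp(u)*cos(u) was incorrectly written as -exp(u)*cos(u)
The later steps are derived from this incorrect expression, so the error originates in Step 2.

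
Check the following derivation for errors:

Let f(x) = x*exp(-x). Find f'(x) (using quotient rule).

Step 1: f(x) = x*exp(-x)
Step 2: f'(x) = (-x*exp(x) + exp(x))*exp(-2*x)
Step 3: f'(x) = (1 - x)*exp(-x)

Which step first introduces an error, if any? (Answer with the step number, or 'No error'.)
No error

All steps in this derivation are correct.
The final answer f'(x) = (1 - x)*exp(-x) is valid.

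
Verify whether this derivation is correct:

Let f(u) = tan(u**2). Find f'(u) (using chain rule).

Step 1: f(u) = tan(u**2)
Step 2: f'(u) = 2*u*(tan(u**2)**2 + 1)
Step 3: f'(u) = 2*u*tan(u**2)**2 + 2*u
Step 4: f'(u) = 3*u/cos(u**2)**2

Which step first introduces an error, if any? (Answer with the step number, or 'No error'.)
Step 4

Step 4 is incorrect due to a wrong coefficient.
The step shows: 3*u/cos(u**2)**2
The correct value should be: 2*u/cos(u**2)**2

Explanation: The coefficient 2 was incorrectly written as 3: the term 2*u/cos(u**2)**2 was incorrectly written as 3*u/cos(u**2)**2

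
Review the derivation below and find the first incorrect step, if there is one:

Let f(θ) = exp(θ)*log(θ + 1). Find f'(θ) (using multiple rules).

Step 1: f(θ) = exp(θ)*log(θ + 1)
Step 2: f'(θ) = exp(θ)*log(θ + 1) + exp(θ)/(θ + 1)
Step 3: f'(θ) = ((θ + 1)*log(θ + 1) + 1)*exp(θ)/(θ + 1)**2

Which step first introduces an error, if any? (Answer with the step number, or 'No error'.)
Step 3

Step 3 is incorrect due to a wrong exponent.
The step shows: ((θ + 1)*log(θ + 1) + 1)*exp(θ)/(θ + 1)**2
The correct value should be: ((θ + 1)*log(θ + 1) + 1)*exp(θ)/(θ + 1)

Explanation: The exponent -1 on θ + 1 was incorrectly written as -2: the term ((θ + 1)*log(θ + 1) + 1)*exp(θ)/(θ + 1) was incorrectly written as ((θ + 1)*log(θ + 1) + 1)*exp(θ)/(θ + 1)**2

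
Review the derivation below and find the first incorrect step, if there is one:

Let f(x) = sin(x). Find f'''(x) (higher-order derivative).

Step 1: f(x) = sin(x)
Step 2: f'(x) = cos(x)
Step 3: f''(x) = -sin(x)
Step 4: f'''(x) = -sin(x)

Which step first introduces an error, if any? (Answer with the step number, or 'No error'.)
Step 4

Step 4 is incorrect due to a wrong trig function.
The step shows: -sin(x)
The correct value should be: -cos(x)

Explanation: cos(x) was incorrectly written as sin(x): the term -cos(x) was incorrectly written as -sin(x)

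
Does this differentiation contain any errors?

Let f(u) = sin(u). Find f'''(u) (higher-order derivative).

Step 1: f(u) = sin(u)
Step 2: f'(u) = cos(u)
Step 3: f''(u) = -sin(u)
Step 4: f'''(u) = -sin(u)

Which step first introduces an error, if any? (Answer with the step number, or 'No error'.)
Step 4

Step 4 is incorrect due to a wrong trig function.
The step shows: -sin(u)
The correct value should be: -cos(u)

Explanation: cos(u) was incorrectly written as sin(u): the term -cos(u) was incorrectly written as -sin(u)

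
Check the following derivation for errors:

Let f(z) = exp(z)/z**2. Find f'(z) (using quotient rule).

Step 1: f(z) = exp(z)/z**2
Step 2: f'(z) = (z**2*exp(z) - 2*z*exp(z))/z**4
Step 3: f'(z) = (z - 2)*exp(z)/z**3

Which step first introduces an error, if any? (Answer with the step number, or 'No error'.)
No error

All steps in this derivation are correct.
The final answer f'(z) = (z - 2)*exp(z)/z**3 is valid.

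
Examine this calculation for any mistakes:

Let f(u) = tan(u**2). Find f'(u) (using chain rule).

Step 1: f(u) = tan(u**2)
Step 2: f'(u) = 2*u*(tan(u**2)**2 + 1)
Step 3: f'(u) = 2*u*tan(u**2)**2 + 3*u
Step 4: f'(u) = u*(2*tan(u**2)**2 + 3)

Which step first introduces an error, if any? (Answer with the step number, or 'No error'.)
Step 3

Step 3 is incorrect due to a wrong coefficient.
The step shows: 2*u*tan(u**2)**2 + 3*u
The correct value should be: 2*u*tan(u**2)**2 + 2*u

Explanation: The coefficient 2 was incorrectly written as 3: the term 2*u was incorrectly written as 3*u
The later steps are derived from this incorrect expression, so the error originates in Step 3.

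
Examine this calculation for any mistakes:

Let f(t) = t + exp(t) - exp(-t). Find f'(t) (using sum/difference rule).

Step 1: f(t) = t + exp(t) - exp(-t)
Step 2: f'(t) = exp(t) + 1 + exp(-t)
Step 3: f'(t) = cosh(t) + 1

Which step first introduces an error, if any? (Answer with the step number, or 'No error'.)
Step 3

Step 3 is incorrect due to a wrong coefficient.
The step shows: cosh(t) + 1
The correct value should be: 2*cosh(t) + 1

Explanation: The coefficient 2 was incorrectly written as 1: the term 2*cosh(t) was incorrectly written as cosh(t)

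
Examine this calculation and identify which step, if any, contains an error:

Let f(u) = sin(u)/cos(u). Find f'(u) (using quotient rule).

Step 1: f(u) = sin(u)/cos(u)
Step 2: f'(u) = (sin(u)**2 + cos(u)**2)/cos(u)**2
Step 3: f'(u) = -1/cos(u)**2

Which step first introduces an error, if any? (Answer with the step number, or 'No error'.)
Step 3

Step 3 is incorrect due to a sign flip.
The step shows: -1/cos(u)**2
The correct value should be: cos(u)**(-2)

Explanation: The sign of the whole expression was flipped: the term cos(u)**(-2) was incorrectly written as -1/cos(u)**2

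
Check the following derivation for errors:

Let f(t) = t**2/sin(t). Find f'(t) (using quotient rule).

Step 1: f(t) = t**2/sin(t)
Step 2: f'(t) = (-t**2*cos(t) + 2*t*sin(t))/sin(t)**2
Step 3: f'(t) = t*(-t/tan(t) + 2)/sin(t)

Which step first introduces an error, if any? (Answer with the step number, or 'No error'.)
No error

All steps in this derivation are correct.
The final answer f'(t) = t*(-t/tan(t) + 2)/sin(t) is valid.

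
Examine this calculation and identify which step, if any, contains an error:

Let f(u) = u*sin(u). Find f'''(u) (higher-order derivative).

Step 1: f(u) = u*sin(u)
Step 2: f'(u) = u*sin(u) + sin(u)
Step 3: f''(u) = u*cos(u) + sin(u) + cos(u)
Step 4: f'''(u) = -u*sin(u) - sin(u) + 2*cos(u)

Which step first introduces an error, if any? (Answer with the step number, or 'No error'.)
Step 2

Step 2 is incorrect due to a wrong trig function.
The step shows: u*sin(u) + sin(u)
The correct value should be: u*cos(u) + sin(u)

Explanation: cos(u) was incorrectly written as sin(u): the term u*cos(u) was incorrectly written as u*sin(u)
The later steps are derived from this incorrect expression, so the error originates in Step 2.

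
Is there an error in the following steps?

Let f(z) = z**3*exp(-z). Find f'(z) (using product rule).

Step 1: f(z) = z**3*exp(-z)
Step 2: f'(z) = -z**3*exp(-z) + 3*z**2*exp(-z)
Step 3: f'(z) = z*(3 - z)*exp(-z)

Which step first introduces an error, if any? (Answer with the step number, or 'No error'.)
Step 3

Step 3 is incorrect due to a wrong exponent.
The step shows: z*(3 - z)*exp(-z)
The correct value should be: z**2*(3 - z)*exp(-z)

Explanation: The exponent 2 on z was incorrectly written as 1: the term z**2*(3 - z)*exp(-z) was incorrectly written as z*(3 - z)*exp(-z)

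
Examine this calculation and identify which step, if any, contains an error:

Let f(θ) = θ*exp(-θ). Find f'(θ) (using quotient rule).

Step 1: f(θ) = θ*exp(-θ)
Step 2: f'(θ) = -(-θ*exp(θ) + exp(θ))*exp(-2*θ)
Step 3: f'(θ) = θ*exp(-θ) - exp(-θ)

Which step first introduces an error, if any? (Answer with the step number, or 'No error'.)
Step 2

Step 2 is incorrect due to a sign flip.
The step shows: -(-θ*exp(θ) + exp(θ))*exp(-2*θ)
The correct value should be: (-θ*exp(θ) + exp(θ))*exp(-2*θ)

Explanation: The sign of the whole expression was flipped: the term (-θ*exp(θ) + exp(θ))*exp(-2*θ) was incorrectly written as -(-θ*exp(θ) + exp(θ))*exp(-2*θ)
The later steps are derived from this incorrect expression, so the error originates in Step 2.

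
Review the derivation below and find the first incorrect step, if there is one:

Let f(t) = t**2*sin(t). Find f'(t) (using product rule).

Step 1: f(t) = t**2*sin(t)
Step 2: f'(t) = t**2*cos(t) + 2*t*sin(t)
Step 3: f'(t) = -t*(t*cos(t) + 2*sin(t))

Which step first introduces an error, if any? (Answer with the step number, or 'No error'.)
Step 3

Step 3 is incorrect due to a sign flip.
The step shows: -t*(t*cos(t) + 2*sin(t))
The correct value should be: t*(t*cos(t) + 2*sin(t))

Explanation: The sign of the whole expression was flipped: the term t*(t*cos(t) + 2*sin(t)) was incorrectly written as -t*(t*cos(t) + 2*sin(t))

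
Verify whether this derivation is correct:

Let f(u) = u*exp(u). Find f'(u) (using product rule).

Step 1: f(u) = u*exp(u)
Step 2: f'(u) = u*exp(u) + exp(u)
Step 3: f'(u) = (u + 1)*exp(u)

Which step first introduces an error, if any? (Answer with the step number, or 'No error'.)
No error

All steps in this derivation are correct.
The final answer f'(u) = (u + 1)*exp(u) is valid.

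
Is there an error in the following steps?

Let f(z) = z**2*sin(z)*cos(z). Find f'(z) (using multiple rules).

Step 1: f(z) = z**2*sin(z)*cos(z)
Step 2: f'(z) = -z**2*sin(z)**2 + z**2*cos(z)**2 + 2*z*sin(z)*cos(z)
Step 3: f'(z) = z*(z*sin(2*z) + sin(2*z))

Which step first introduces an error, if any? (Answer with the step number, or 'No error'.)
Step 3

Step 3 is incorrect due to a wrong trig function.
The step shows: z*(z*sin(2*z) + sin(2*z))
The correct value should be: z*(z*cos(2*z) + sin(2*z))

Explanation: cos(2*z) was incorrectly written as sin(2*z): the term z*(z*cos(2*z) + sin(2*z)) was incorrectly written as z*(z*sin(2*z) + sin(2*z))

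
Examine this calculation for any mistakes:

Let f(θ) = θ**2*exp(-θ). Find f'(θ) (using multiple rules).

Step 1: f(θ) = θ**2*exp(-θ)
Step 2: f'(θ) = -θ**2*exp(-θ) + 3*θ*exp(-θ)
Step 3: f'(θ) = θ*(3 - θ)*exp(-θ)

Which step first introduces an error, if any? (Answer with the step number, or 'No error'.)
Step 2

Step 2 is incorrect due to a wrong coefficient.
The step shows: -θ**2*exp(-θ) + 3*θ*exp(-θ)
The correct value should be: -θ**2*exp(-θ) + 2*θ*exp(-θ)

Explanation: The coefficient 2 was incorrectly written as 3: the term 2*θ*exp(-θ) was incorrectly written as 3*θ*exp(-θ)
The later steps are derived from this incorrect expression, so the error originates in Step 2.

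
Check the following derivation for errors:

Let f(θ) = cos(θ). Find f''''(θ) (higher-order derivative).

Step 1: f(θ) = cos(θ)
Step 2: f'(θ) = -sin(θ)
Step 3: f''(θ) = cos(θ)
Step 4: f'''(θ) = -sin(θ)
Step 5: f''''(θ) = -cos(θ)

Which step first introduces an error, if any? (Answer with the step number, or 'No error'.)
Step 3

Step 3 is incorrect due to a sign flip.
The step shows: cos(θ)
The correct value should be: -cos(θ)

Explanation: The sign of the whole expression was flipped: the term -cos(θ) was incorrectly written as cos(θ)
The later steps are derived from this incorrect expression, so the error originates in Step 3.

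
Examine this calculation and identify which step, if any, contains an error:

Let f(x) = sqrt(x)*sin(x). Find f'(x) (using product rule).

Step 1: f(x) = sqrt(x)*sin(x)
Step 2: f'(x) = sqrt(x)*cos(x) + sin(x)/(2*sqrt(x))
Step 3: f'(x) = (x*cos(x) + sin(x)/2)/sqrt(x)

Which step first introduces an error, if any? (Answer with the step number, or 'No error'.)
No error

All steps in this derivation are correct.
The final answer f'(x) = (x*cos(x) + sin(x)/2)/sqrt(x) is valid.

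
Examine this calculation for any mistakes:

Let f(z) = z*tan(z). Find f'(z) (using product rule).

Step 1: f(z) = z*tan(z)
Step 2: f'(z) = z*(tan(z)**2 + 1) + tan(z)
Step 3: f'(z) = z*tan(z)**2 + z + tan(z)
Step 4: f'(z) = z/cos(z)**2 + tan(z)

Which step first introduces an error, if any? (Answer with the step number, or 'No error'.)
No error

All steps in this derivation are correct.
The final answer f'(z) = z/cos(z)**2 + tan(z) is valid.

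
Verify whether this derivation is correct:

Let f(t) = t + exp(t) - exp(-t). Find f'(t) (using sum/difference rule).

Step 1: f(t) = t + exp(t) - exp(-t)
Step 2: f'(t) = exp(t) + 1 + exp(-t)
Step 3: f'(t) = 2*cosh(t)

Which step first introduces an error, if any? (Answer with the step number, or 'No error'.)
Step 3

Step 3 is incorrect due to a dropped term.
The step shows: 2*cosh(t)
The correct value should be: 2*cosh(t) + 1

Explanation: A term was dropped: the term 1 was incorrectly omitted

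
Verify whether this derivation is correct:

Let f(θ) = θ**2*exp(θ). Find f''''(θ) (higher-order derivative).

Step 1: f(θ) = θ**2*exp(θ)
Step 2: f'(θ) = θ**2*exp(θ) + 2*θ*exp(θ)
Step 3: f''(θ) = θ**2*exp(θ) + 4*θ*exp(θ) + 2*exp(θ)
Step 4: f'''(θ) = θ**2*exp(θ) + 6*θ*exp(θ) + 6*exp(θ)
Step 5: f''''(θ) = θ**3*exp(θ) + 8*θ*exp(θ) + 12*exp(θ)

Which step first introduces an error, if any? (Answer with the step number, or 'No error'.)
Step 5

Step 5 is incorrect due to a wrong exponent.
The step shows: θ**3*exp(θ) + 8*θ*exp(θ) + 12*exp(θ)
The correct value should be: θ**2*exp(θ) + 8*θ*exp(θ) + 12*exp(θ)

Explanation: The exponent 2 on θ was incorrectly written as 3: the term θ**2*exp(θ) was incorrectly written as θ**3*exp(θ)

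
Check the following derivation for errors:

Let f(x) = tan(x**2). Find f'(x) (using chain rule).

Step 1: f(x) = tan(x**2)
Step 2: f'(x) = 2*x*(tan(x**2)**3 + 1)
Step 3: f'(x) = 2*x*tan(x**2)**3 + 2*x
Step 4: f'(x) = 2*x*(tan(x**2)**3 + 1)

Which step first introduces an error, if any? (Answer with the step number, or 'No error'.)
Step 2

Step 2 is incorrect due to a wrong exponent.
The step shows: 2*x*(tan(x**2)**3 + 1)
The correct value should be: 2*x*(tan(x**2)**2 + 1)

Explanation: The exponent 2 on tan(x**2) was incorrectly written as 3: the term 2*x*(tan(x**2)**2 + 1) was incorrectly written as 2*x*(tan(x**2)**3 + 1)
The later steps are derived from this incorrect expression, so the error originates in Step 2.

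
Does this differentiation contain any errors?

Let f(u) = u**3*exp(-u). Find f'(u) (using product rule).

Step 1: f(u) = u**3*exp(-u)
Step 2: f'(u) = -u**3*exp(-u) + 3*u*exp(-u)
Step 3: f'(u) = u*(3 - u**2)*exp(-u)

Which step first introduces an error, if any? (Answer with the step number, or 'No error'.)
Step 2

Step 2 is incorrect due to a wrong exponent.
The step shows: -u**3*exp(-u) + 3*u*exp(-u)
The correct value should be: -u**3*exp(-u) + 3*u**2*exp(-u)

Explanation: The exponent 2 on u was incorrectly written as 1: the term 3*u**2*exp(-u) was incorrectly written as 3*u*exp(-u)
The later steps are derived from this incorrect expression, so the error originates in Step 2.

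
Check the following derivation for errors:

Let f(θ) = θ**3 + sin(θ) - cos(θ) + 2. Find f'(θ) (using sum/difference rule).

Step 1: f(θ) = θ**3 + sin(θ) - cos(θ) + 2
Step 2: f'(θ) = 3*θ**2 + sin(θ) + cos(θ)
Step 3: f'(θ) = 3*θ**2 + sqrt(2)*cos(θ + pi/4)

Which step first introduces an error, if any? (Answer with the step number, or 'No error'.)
Step 3

Step 3 is incorrect due to a wrong trig function.
The step shows: 3*θ**2 + sqrt(2)*cos(θ + pi/4)
The correct value should be: 3*θ**2 + sqrt(2)*sin(θ + pi/4)

Explanation: sin(θ + pi/4) was incorrectly written as cos(θ + pi/4): the term sqrt(2)*sin(θ + pi/4) was incorrectly written as sqrt(2)*cos(θ + pi/4)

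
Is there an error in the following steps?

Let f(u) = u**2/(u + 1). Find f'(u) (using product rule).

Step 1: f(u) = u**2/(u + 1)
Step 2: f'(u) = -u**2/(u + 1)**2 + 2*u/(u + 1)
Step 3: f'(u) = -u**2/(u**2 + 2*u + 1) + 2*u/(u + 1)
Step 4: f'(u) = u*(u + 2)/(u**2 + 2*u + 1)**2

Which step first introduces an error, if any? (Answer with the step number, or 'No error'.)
Step 4

Step 4 is incorrect due to a wrong exponent.
The step shows: u*(u + 2)/(u**2 + 2*u + 1)**2
The correct value should be: u*(u + 2)/(u**2 + 2*u + 1)

Explanation: The exponent -1 on u**2 + 2*u + 1 was incorrectly written as -2: the term u*(u + 2)/(u**2 + 2*u + 1) was incorrectly written as u*(u + 2)/(u**2 + 2*u + 1)**2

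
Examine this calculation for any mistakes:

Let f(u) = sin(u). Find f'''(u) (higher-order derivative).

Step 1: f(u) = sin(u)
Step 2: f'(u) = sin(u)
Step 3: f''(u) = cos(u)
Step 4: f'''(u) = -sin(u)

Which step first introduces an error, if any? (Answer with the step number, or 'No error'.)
Step 2

Step 2 is incorrect due to a wrong trig function.
The step shows: sin(u)
The correct value should be: cos(u)

Explanation: cos(u) was incorrectly written as sin(u): the term cos(u) was incorrectly written as sin(u)
The later steps are derived from this incorrect expression, so the error originates in Step 2.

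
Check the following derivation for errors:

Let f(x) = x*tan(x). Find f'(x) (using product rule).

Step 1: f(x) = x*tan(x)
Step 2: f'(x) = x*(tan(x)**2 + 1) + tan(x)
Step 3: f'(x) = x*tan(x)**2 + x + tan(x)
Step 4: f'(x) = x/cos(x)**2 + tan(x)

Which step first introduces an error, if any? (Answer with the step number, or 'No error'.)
No error

All steps in this derivation are correct.
The final answer f'(x) = x/cos(x)**2 + tan(x) is valid.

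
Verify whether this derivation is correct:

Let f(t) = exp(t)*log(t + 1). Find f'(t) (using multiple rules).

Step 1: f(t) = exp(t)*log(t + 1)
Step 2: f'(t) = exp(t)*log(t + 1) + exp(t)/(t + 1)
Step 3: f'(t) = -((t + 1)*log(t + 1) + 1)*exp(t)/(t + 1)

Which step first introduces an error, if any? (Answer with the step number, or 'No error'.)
Step 3

Step 3 is incorrect due to a sign flip.
The step shows: -((t + 1)*log(t + 1) + 1)*exp(t)/(t + 1)
The correct value should be: ((t + 1)*log(t + 1) + 1)*exp(t)/(t + 1)

Explanation: The sign of the whole expression was flipped: the term ((t + 1)*log(t + 1) + 1)*exp(t)/(t + 1) was incorrectly written as -((t + 1)*log(t + 1) + 1)*exp(t)/(t + 1)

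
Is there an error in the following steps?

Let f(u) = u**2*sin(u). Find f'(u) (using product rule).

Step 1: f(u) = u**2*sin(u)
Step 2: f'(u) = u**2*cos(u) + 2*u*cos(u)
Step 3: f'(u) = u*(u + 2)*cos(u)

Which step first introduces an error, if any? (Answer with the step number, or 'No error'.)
Step 2

Step 2 is incorrect due to a wrong trig function.
The step shows: u**2*cos(u) + 2*u*cos(u)
The correct value should be: u**2*cos(u) + 2*u*sin(u)

Explanation: sin(u) was incorrectly written as cos(u): the term 2*u*sin(u) was incorrectly written as 2*u*cos(u)
The later steps are derived from this incorrect expression, so the error originates in Step 2.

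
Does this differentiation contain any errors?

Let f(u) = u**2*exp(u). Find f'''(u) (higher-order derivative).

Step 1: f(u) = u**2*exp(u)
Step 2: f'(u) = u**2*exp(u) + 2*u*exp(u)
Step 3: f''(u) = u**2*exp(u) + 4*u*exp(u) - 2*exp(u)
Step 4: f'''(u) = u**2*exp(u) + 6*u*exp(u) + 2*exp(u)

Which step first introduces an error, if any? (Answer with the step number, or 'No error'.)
Step 3

Step 3 is incorrect due to a sign flip.
The step shows: u**2*exp(u) + 4*u*exp(u) - 2*exp(u)
The correct value should be: u**2*exp(u) + 4*u*exp(u) + 2*exp(u)

Explanation: The sign of one term was flipped: the term 2*exp(u) was incorrectly written as -2*exp(u)
The later steps are derived from this incorrect expression, so the error originates in Step 3.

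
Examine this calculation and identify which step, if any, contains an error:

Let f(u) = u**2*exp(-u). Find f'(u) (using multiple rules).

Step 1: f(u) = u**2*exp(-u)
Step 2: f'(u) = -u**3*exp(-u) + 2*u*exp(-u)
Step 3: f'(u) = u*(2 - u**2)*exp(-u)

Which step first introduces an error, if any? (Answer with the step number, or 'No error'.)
Step 2

Step 2 is incorrect due to a wrong exponent.
The step shows: -u**3*exp(-u) + 2*u*exp(-u)
The correct value should be: -u**2*exp(-u) + 2*u*exp(-u)

Explanation: The exponent 2 on u was incorrectly written as 3: the term -u**2*exp(-u) was incorrectly written as -u**3*exp(-u)
The later steps are derived from this incorrect expression, so the error originates in Step 2.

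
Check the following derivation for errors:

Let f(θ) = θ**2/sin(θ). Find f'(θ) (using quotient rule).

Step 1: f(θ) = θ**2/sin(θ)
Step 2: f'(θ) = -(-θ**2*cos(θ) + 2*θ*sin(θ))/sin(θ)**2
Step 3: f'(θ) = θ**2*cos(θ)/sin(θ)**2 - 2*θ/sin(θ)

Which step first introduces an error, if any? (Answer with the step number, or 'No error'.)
Step 2

Step 2 is incorrect due to a sign flip.
The step shows: -(-θ**2*cos(θ) + 2*θ*sin(θ))/sin(θ)**2
The correct value should be: (-θ**2*cos(θ) + 2*θ*sin(θ))/sin(θ)**2

Explanation: The sign of the whole expression was flipped: the term (-θ**2*cos(θ) + 2*θ*sin(θ))/sin(θ)**2 was incorrectly written as -(-θ**2*cos(θ) + 2*θ*sin(θ))/sin(θ)**2
The later steps are derived from this incorrect expression, so the error originates in Step 2.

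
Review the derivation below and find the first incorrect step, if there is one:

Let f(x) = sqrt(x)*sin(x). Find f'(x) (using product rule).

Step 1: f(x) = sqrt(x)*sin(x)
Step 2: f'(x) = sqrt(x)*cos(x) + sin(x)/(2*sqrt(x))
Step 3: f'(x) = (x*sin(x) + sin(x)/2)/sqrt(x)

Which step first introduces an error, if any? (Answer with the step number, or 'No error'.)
Step 3

Step 3 is incorrect due to a wrong trig function.
The step shows: (x*sin(x) + sin(x)/2)/sqrt(x)
The correct value should be: (x*cos(x) + sin(x)/2)/sqrt(x)

Explanation: cos(x) was incorrectly written as sin(x): the term (x*cos(x) + sin(x)/2)/sqrt(x) was incorrectly written as (x*sin(x) + sin(x)/2)/sqrt(x)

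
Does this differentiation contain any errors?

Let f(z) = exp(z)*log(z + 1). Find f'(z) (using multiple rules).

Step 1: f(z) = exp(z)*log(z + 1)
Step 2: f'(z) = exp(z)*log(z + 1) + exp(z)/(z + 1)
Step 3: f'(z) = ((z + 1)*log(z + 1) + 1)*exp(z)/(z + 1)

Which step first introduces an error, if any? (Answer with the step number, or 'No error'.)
No error

All steps in this derivation are correct.
The final answer f'(z) = ((z + 1)*log(z + 1) + 1)*exp(z)/(z + 1) is valid.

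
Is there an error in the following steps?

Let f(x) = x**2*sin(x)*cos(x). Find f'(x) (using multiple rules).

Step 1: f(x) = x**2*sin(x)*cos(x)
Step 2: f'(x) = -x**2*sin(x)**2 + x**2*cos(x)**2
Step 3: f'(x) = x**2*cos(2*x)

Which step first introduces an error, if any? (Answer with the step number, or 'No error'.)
Step 2

Step 2 is incorrect due to a dropped term.
The step shows: -x**2*sin(x)**2 + x**2*cos(x)**2
The correct value should be: -x**2*sin(x)**2 + x**2*cos(x)**2 + 2*x*sin(x)*cos(x)

Explanation: A term was dropped: the term 2*x*sin(x)*cos(x) was incorrectly omitted
The later steps are derived from this incorrect expression, so the error originates in Step 2.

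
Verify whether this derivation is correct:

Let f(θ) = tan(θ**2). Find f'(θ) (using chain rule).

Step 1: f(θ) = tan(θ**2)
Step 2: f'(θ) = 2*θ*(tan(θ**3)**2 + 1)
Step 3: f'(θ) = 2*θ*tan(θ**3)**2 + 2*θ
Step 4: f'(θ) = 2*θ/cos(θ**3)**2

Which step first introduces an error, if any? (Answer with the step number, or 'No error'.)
Step 2

Step 2 is incorrect due to a wrong exponent.
The step shows: 2*θ*(tan(θ**3)**2 + 1)
The correct value should be: 2*θ*(tan(θ**2)**2 + 1)

Explanation: The exponent 2 on θ was incorrectly written as 3: the term 2*θ*(tan(θ**2)**2 + 1) was incorrectly written as 2*θ*(tan(θ**3)**2 + 1)
The later steps are derived from this incorrect expression, so the error originates in Step 2.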